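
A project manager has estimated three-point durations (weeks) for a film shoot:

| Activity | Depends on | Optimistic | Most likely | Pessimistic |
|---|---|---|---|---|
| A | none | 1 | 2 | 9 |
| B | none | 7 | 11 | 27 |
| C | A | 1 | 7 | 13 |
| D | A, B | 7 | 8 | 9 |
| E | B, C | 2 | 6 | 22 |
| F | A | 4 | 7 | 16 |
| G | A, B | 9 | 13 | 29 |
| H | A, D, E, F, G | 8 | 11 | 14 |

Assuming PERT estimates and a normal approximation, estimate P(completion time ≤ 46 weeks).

0.927

te_A = (1 + 4·2 + 9)/6 = 18/6 = 3; σ²_A = ((9−1)/6)² = 1.778
te_B = (7 + 4·11 + 27)/6 = 78/6 = 13; σ²_B = ((27−7)/6)² = 11.111
te_C = (1 + 4·7 + 13)/6 = 42/6 = 7; σ²_C = ((13−1)/6)² = 4.000
te_D = (7 + 4·8 + 9)/6 = 48/6 = 8; σ²_D = ((9−7)/6)² = 0.111
te_E = (2 + 4·6 + 22)/6 = 48/6 = 8; σ²_E = ((22−2)/6)² = 11.111
te_F = (4 + 4·7 + 16)/6 = 48/6 = 8; σ²_F = ((16−4)/6)² = 4.000
te_G = (9 + 4·13 + 29)/6 = 90/6 = 15; σ²_G = ((29−9)/6)² = 11.111
te_H = (8 + 4·11 + 14)/6 = 66/6 = 11; σ²_H = ((14−8)/6)² = 1.000

Forward pass:
ES_A = 0; EF_A = 3
ES_B = 0; EF_B = 13
ES_C = 3; EF_C = 3+7 = 10
ES_D = max(EF_A=3, EF_B=13) = 13; EF_D = 13+8 = 21
ES_E = max(EF_B=13, EF_C=10) = 13; EF_E = 13+8 = 21
ES_F = 3; EF_F = 3+8 = 11
ES_G = max(EF_A=3, EF_B=13) = 13; EF_G = 13+15 = 28
ES_H = max(EF_A=3, EF_D=21, EF_E=21, EF_F=11, EF_G=28) = 28; EF_H = 28+11 = 39
Expected project duration μ = 39 weeks. Critical path: B → G → H.

Variance along critical path = 11.111 + 11.111 + 1.000 = 23.222; σ = √23.222 = 4.819 weeks.
Z = (46 − 39) / 4.819 = 1.453
P(T ≤ 46) = Φ(1.453) ≈ 0.927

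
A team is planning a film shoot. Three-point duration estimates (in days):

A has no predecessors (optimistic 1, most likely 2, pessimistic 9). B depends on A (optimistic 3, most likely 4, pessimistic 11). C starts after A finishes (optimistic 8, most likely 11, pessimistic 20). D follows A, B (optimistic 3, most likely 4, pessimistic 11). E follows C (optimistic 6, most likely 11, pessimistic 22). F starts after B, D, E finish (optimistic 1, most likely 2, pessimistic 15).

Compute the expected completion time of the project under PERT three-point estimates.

te_A = (1 + 4·2 + 9)/6 = 18/6 = 3
te_B = (3 + 4·4 + 11)/6 = 30/6 = 5
te_C = (8 + 4·11 + 20)/6 = 72/6 = 12
te_D = (3 + 4·4 + 11)/6 = 30/6 = 5
te_E = (6 + 4·11 + 22)/6 = 72/6 = 12
te_F = (1 + 4·2 + 15)/6 = 24/6 = 4

Forward pass:
ES_A = 0; EF_A = 3
ES_B = 3; EF_B = 3+5 = 8
ES_C = 3; EF_C = 3+12 = 15
ES_D = max(EF_A=3, EF_B=8) = 8; EF_D = 8+5 = 13
ES_E = 15; EF_E = 15+12 = 27
ES_F = max(EF_B=8, EF_D=13, EF_E=27) = 27; EF_F = 27+4 = 31
Expected project duration μ = 31 days. Critical path: A → C → E → F.

31 days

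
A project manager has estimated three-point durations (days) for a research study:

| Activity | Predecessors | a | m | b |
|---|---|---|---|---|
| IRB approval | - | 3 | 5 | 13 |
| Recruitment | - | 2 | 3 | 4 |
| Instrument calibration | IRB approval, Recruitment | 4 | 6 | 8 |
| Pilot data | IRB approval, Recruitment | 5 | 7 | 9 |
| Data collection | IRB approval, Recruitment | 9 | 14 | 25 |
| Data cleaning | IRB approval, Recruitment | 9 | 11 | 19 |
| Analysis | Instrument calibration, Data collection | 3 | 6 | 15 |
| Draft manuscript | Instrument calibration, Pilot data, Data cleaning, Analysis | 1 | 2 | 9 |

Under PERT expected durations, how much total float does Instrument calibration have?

te_IRB approval = (3 + 4·5 + 13)/6 = 36/6 = 6
te_Recruitment = (2 + 4·3 + 4)/6 = 18/6 = 3
te_Instrument calibration = (4 + 4·6 + 8)/6 = 36/6 = 6
te_Pilot data = (5 + 4·7 + 9)/6 = 42/6 = 7
te_Data collection = (9 + 4·14 + 25)/6 = 90/6 = 15
te_Data cleaning = (9 + 4·11 + 19)/6 = 72/6 = 12
te_Analysis = (3 + 4·6 + 15)/6 = 42/6 = 7
te_Draft manuscript = (1 + 4·2 + 9)/6 = 18/6 = 3

Forward pass:
ES_IRB approval = 0; EF_IRB approval = 6
ES_Recruitment = 0; EF_Recruitment = 3
ES_Instrument calibration = max(EF_IRB approval=6, EF_Recruitment=3) = 6; EF_Instrument calibration = 6+6 = 12
ES_Pilot data = max(EF_IRB approval=6, EF_Recruitment=3) = 6; EF_Pilot data = 6+7 = 13
ES_Data collection = max(EF_IRB approval=6, EF_Recruitment=3) = 6; EF_Data collection = 6+15 = 21
ES_Data cleaning = max(EF_IRB approval=6, EF_Recruitment=3) = 6; EF_Data cleaning = 6+12 = 18
ES_Analysis = max(EF_Instrument calibration=12, EF_Data collection=21) = 21; EF_Analysis = 21+7 = 28
ES_Draft manuscript = max(EF_Instrument calibration=12, EF_Pilot data=13, EF_Data cleaning=18, EF_Analysis=28) = 28; EF_Draft manuscript = 28+3 = 31
Expected project duration μ = 31 days. Critical path: IRB approval → Data collection → Analysis → Draft manuscript.

Backward pass:
LF_Draft manuscript = 31; LS_Draft manuscript = 31−3 = 28
LF_Analysis = LS_Draft manuscript = 28; LS_Analysis = 28−7 = 21
LF_Data cleaning = LS_Draft manuscript = 28; LS_Data cleaning = 28−12 = 16
LF_Data collection = LS_Analysis = 21; LS_Data collection = 21−15 = 6
LF_Pilot data = LS_Draft manuscript = 28; LS_Pilot data = 28−7 = 21
LF_Instrument calibration = min(LS_Analysis=21, LS_Draft manuscript=28) = 21; LS_Instrument calibration = 21−6 = 15
LF_Recruitment = min(LS_Instrument calibration=15, LS_Pilot data=21, LS_Data collection=6, LS_Data cleaning=16) = 6; LS_Recruitment = 6−3 = 3
LF_IRB approval = min(LS_Instrument calibration=15, LS_Pilot data=21, LS_Data collection=6, LS_Data cleaning=16) = 6; LS_IRB approval = 6−6 = 0
Slack_Instrument calibration = LS_Instrument calibration − ES_Instrument calibration = 15 − 6 = 9

9 days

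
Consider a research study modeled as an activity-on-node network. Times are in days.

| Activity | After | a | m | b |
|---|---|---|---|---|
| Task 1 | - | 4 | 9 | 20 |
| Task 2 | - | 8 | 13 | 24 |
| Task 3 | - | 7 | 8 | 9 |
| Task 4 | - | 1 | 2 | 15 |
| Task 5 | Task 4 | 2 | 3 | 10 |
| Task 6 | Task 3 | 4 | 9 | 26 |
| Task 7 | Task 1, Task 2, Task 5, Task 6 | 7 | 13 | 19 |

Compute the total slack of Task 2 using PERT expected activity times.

5 days

te_Task 1 = (4 + 4·9 + 20)/6 = 60/6 = 10
te_Task 2 = (8 + 4·13 + 24)/6 = 84/6 = 14
te_Task 3 = (7 + 4·8 + 9)/6 = 48/6 = 8
te_Task 4 = (1 + 4·2 + 15)/6 = 24/6 = 4
te_Task 5 = (2 + 4·3 + 10)/6 = 24/6 = 4
te_Task 6 = (4 + 4·9 + 26)/6 = 66/6 = 11
te_Task 7 = (7 + 4·13 + 19)/6 = 78/6 = 13

Forward pass:
ES_Task 1 = 0; EF_Task 1 = 10
ES_Task 2 = 0; EF_Task 2 = 14
ES_Task 3 = 0; EF_Task 3 = 8
ES_Task 4 = 0; EF_Task 4 = 4
ES_Task 5 = 4; EF_Task 5 = 4+4 = 8
ES_Task 6 = 8; EF_Task 6 = 8+11 = 19
ES_Task 7 = max(EF_Task 1=10, EF_Task 2=14, EF_Task 5=8, EF_Task 6=19) = 19; EF_Task 7 = 19+13 = 32
Expected project duration μ = 32 days. Critical path: Task 3 → Task 6 → Task 7.

Backward pass:
LF_Task 7 = 32; LS_Task 7 = 32−13 = 19
LF_Task 6 = LS_Task 7 = 19; LS_Task 6 = 19−11 = 8
LF_Task 5 = LS_Task 7 = 19; LS_Task 5 = 19−4 = 15
LF_Task 4 = LS_Task 5 = 15; LS_Task 4 = 15−4 = 11
LF_Task 3 = LS_Task 6 = 8; LS_Task 3 = 8−8 = 0
LF_Task 2 = LS_Task 7 = 19; LS_Task 2 = 19−14 = 5
LF_Task 1 = LS_Task 7 = 19; LS_Task 1 = 19−10 = 9
Slack_Task 2 = LS_Task 2 − ES_Task 2 = 5 − 0 = 5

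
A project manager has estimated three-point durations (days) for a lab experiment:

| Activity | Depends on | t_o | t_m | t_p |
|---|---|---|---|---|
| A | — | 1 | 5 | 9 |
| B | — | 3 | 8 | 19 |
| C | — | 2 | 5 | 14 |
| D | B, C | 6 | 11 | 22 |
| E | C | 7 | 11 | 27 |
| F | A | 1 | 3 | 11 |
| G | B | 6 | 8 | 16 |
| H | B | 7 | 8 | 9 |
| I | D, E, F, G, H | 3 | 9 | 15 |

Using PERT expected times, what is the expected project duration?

30 days

te_A = (1 + 4·5 + 9)/6 = 30/6 = 5
te_B = (3 + 4·8 + 19)/6 = 54/6 = 9
te_C = (2 + 4·5 + 14)/6 = 36/6 = 6
te_D = (6 + 4·11 + 22)/6 = 72/6 = 12
te_E = (7 + 4·11 + 27)/6 = 78/6 = 13
te_F = (1 + 4·3 + 11)/6 = 24/6 = 4
te_G = (6 + 4·8 + 16)/6 = 54/6 = 9
te_H = (7 + 4·8 + 9)/6 = 48/6 = 8
te_I = (3 + 4·9 + 15)/6 = 54/6 = 9

Forward pass:
ES_A = 0; EF_A = 5
ES_B = 0; EF_B = 9
ES_C = 0; EF_C = 6
ES_D = max(EF_B=9, EF_C=6) = 9; EF_D = 9+12 = 21
ES_E = 6; EF_E = 6+13 = 19
ES_F = 5; EF_F = 5+4 = 9
ES_G = 9; EF_G = 9+9 = 18
ES_H = 9; EF_H = 9+8 = 17
ES_I = max(EF_D=21, EF_E=19, EF_F=9, EF_G=18, EF_H=17) = 21; EF_I = 21+9 = 30
Expected project duration μ = 30 days. Critical path: B → D → I.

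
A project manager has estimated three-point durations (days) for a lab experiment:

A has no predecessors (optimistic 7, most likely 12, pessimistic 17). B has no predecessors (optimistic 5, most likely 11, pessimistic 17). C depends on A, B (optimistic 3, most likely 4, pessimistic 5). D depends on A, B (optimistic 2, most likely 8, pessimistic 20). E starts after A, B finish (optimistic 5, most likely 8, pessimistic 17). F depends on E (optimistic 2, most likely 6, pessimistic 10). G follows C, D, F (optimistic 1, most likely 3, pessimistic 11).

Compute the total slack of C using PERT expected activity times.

11 days

te_A = (7 + 4·12 + 17)/6 = 72/6 = 12
te_B = (5 + 4·11 + 17)/6 = 66/6 = 11
te_C = (3 + 4·4 + 5)/6 = 24/6 = 4
te_D = (2 + 4·8 + 20)/6 = 54/6 = 9
te_E = (5 + 4·8 + 17)/6 = 54/6 = 9
te_F = (2 + 4·6 + 10)/6 = 36/6 = 6
te_G = (1 + 4·3 + 11)/6 = 24/6 = 4

Forward pass:
ES_A = 0; EF_A = 12
ES_B = 0; EF_B = 11
ES_C = max(EF_A=12, EF_B=11) = 12; EF_C = 12+4 = 16
ES_D = max(EF_A=12, EF_B=11) = 12; EF_D = 12+9 = 21
ES_E = max(EF_A=12, EF_B=11) = 12; EF_E = 12+9 = 21
ES_F = 21; EF_F = 21+6 = 27
ES_G = max(EF_C=16, EF_D=21, EF_F=27) = 27; EF_G = 27+4 = 31
Expected project duration μ = 31 days. Critical path: A → E → F → G.

Backward pass:
LF_G = 31; LS_G = 31−4 = 27
LF_F = LS_G = 27; LS_F = 27−6 = 21
LF_E = LS_F = 21; LS_E = 21−9 = 12
LF_D = LS_G = 27; LS_D = 27−9 = 18
LF_C = LS_G = 27; LS_C = 27−4 = 23
LF_B = min(LS_C=23, LS_D=18, LS_E=12) = 12; LS_B = 12−11 = 1
LF_A = min(LS_C=23, LS_D=18, LS_E=12) = 12; LS_A = 12−12 = 0
Slack_C = LS_C − ES_C = 23 − 12 = 11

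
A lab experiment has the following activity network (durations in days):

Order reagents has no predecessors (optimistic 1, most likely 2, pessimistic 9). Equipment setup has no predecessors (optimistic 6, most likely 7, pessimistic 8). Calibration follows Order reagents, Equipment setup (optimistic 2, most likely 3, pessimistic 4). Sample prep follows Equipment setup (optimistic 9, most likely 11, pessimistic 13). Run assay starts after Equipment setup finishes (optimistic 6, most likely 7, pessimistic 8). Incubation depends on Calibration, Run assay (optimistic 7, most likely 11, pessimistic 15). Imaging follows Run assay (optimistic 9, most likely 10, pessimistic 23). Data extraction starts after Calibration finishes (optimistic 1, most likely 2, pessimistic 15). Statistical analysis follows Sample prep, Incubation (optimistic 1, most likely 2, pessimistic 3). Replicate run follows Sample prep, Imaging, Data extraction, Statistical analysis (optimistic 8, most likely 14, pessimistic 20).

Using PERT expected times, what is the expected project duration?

41 days

te_Order reagents = (1 + 4·2 + 9)/6 = 18/6 = 3
te_Equipment setup = (6 + 4·7 + 8)/6 = 42/6 = 7
te_Calibration = (2 + 4·3 + 4)/6 = 18/6 = 3
te_Sample prep = (9 + 4·11 + 13)/6 = 66/6 = 11
te_Run assay = (6 + 4·7 + 8)/6 = 42/6 = 7
te_Incubation = (7 + 4·11 + 15)/6 = 66/6 = 11
te_Imaging = (9 + 4·10 + 23)/6 = 72/6 = 12
te_Data extraction = (1 + 4·2 + 15)/6 = 24/6 = 4
te_Statistical analysis = (1 + 4·2 + 3)/6 = 12/6 = 2
te_Replicate run = (8 + 4·14 + 20)/6 = 84/6 = 14

Forward pass:
ES_Order reagents = 0; EF_Order reagents = 3
ES_Equipment setup = 0; EF_Equipment setup = 7
ES_Calibration = max(EF_Order reagents=3, EF_Equipment setup=7) = 7; EF_Calibration = 7+3 = 10
ES_Sample prep = 7; EF_Sample prep = 7+11 = 18
ES_Run assay = 7; EF_Run assay = 7+7 = 14
ES_Incubation = max(EF_Calibration=10, EF_Run assay=14) = 14; EF_Incubation = 14+11 = 25
ES_Imaging = 14; EF_Imaging = 14+12 = 26
ES_Data extraction = 10; EF_Data extraction = 10+4 = 14
ES_Statistical analysis = max(EF_Sample prep=18, EF_Incubation=25) = 25; EF_Statistical analysis = 25+2 = 27
ES_Replicate run = max(EF_Sample prep=18, EF_Imaging=26, EF_Data extraction=14, EF_Statistical analysis=27) = 27; EF_Replicate run = 27+14 = 41
Expected project duration μ = 41 days. Critical path: Equipment setup → Run assay → Incubation → Statistical analysis → Replicate run.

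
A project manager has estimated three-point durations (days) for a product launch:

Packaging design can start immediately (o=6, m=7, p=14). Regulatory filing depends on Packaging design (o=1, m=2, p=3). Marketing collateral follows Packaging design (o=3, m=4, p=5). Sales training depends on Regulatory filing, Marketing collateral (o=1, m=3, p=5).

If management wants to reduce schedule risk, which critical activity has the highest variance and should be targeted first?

te_Packaging design = (6 + 4·7 + 14)/6 = 48/6 = 8; σ²_Packaging design = ((14−6)/6)² = 1.778
te_Regulatory filing = (1 + 4·2 + 3)/6 = 12/6 = 2; σ²_Regulatory filing = ((3−1)/6)² = 0.111
te_Marketing collateral = (3 + 4·4 + 5)/6 = 24/6 = 4; σ²_Marketing collateral = ((5−3)/6)² = 0.111
te_Sales training = (1 + 4·3 + 5)/6 = 18/6 = 3; σ²_Sales training = ((5−1)/6)² = 0.444

Forward pass:
ES_Packaging design = 0; EF_Packaging design = 8
ES_Regulatory filing = 8; EF_Regulatory filing = 8+2 = 10
ES_Marketing collateral = 8; EF_Marketing collateral = 8+4 = 12
ES_Sales training = max(EF_Regulatory filing=10, EF_Marketing collateral=12) = 12; EF_Sales training = 12+3 = 15
Expected project duration μ = 15 days. Critical path: Packaging design → Marketing collateral → Sales training.

Variances on critical path: σ²_Packaging design=1.778, σ²_Marketing collateral=0.111, σ²_Sales training=0.444.
Largest is σ²_Packaging design = 1.778.

Packaging design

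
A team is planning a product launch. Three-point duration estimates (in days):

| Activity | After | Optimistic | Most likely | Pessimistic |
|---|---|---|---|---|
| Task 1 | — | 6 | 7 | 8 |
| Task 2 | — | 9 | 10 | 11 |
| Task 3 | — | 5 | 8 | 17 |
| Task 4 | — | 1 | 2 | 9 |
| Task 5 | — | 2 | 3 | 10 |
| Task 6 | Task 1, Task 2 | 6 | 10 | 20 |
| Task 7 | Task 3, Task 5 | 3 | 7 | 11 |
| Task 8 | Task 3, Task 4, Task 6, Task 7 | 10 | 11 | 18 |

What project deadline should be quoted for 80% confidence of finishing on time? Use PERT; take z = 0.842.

35.3 days

te_Task 1 = (6 + 4·7 + 8)/6 = 42/6 = 7; σ²_Task 1 = ((8−6)/6)² = 0.111
te_Task 2 = (9 + 4·10 + 11)/6 = 60/6 = 10; σ²_Task 2 = ((11−9)/6)² = 0.111
te_Task 3 = (5 + 4·8 + 17)/6 = 54/6 = 9; σ²_Task 3 = ((17−5)/6)² = 4.000
te_Task 4 = (1 + 4·2 + 9)/6 = 18/6 = 3; σ²_Task 4 = ((9−1)/6)² = 1.778
te_Task 5 = (2 + 4·3 + 10)/6 = 24/6 = 4; σ²_Task 5 = ((10−2)/6)² = 1.778
te_Task 6 = (6 + 4·10 + 20)/6 = 66/6 = 11; σ²_Task 6 = ((20−6)/6)² = 5.444
te_Task 7 = (3 + 4·7 + 11)/6 = 42/6 = 7; σ²_Task 7 = ((11−3)/6)² = 1.778
te_Task 8 = (10 + 4·11 + 18)/6 = 72/6 = 12; σ²_Task 8 = ((18−10)/6)² = 1.778

Forward pass:
ES_Task 1 = 0; EF_Task 1 = 7
ES_Task 2 = 0; EF_Task 2 = 10
ES_Task 3 = 0; EF_Task 3 = 9
ES_Task 4 = 0; EF_Task 4 = 3
ES_Task 5 = 0; EF_Task 5 = 4
ES_Task 6 = max(EF_Task 1=7, EF_Task 2=10) = 10; EF_Task 6 = 10+11 = 21
ES_Task 7 = max(EF_Task 3=9, EF_Task 5=4) = 9; EF_Task 7 = 9+7 = 16
ES_Task 8 = max(EF_Task 3=9, EF_Task 4=3, EF_Task 6=21, EF_Task 7=16) = 21; EF_Task 8 = 21+12 = 33
Expected project duration μ = 33 days. Critical path: Task 2 → Task 6 → Task 8.

Variance along critical path = 0.111 + 5.444 + 1.778 = 7.333; σ = 2.708 days.
D = μ + z·σ = 33 + 0.842·2.708 = 35.3 days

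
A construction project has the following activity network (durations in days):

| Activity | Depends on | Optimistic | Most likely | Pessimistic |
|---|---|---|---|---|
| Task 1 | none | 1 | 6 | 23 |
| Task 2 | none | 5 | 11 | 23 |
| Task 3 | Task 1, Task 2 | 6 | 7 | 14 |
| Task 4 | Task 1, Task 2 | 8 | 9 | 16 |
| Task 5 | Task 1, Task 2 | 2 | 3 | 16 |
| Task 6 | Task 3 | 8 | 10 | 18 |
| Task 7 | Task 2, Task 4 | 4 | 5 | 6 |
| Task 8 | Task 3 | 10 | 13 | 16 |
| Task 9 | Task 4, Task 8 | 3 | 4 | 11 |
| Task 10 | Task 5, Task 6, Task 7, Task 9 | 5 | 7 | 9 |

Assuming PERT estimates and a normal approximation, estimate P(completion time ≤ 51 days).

0.946

te_Task 1 = (1 + 4·6 + 23)/6 = 48/6 = 8; σ²_Task 1 = ((23−1)/6)² = 13.444
te_Task 2 = (5 + 4·11 + 23)/6 = 72/6 = 12; σ²_Task 2 = ((23−5)/6)² = 9.000
te_Task 3 = (6 + 4·7 + 14)/6 = 48/6 = 8; σ²_Task 3 = ((14−6)/6)² = 1.778
te_Task 4 = (8 + 4·9 + 16)/6 = 60/6 = 10; σ²_Task 4 = ((16−8)/6)² = 1.778
te_Task 5 = (2 + 4·3 + 16)/6 = 30/6 = 5; σ²_Task 5 = ((16−2)/6)² = 5.444
te_Task 6 = (8 + 4·10 + 18)/6 = 66/6 = 11; σ²_Task 6 = ((18−8)/6)² = 2.778
te_Task 7 = (4 + 4·5 + 6)/6 = 30/6 = 5; σ²_Task 7 = ((6−4)/6)² = 0.111
te_Task 8 = (10 + 4·13 + 16)/6 = 78/6 = 13; σ²_Task 8 = ((16−10)/6)² = 1.000
te_Task 9 = (3 + 4·4 + 11)/6 = 30/6 = 5; σ²_Task 9 = ((11−3)/6)² = 1.778
te_Task 10 = (5 + 4·7 + 9)/6 = 42/6 = 7; σ²_Task 10 = ((9−5)/6)² = 0.444

Forward pass:
ES_Task 1 = 0; EF_Task 1 = 8
ES_Task 2 = 0; EF_Task 2 = 12
ES_Task 3 = max(EF_Task 1=8, EF_Task 2=12) = 12; EF_Task 3 = 12+8 = 20
ES_Task 4 = max(EF_Task 1=8, EF_Task 2=12) = 12; EF_Task 4 = 12+10 = 22
ES_Task 5 = max(EF_Task 1=8, EF_Task 2=12) = 12; EF_Task 5 = 12+5 = 17
ES_Task 6 = 20; EF_Task 6 = 20+11 = 31
ES_Task 7 = max(EF_Task 2=12, EF_Task 4=22) = 22; EF_Task 7 = 22+5 = 27
ES_Task 8 = 20; EF_Task 8 = 20+13 = 33
ES_Task 9 = max(EF_Task 4=22, EF_Task 8=33) = 33; EF_Task 9 = 33+5 = 38
ES_Task 10 = max(EF_Task 5=17, EF_Task 6=31, EF_Task 7=27, EF_Task 9=38) = 38; EF_Task 10 = 38+7 = 45
Expected project duration μ = 45 days. Critical path: Task 2 → Task 3 → Task 8 → Task 9 → Task 10.

Variance along critical path = 9.000 + 1.778 + 1.000 + 1.778 + 0.444 = 14.000; σ = √14.000 = 3.742 days.
Z = (51 − 45) / 3.742 = 1.604
P(T ≤ 51) = Φ(1.604) ≈ 0.946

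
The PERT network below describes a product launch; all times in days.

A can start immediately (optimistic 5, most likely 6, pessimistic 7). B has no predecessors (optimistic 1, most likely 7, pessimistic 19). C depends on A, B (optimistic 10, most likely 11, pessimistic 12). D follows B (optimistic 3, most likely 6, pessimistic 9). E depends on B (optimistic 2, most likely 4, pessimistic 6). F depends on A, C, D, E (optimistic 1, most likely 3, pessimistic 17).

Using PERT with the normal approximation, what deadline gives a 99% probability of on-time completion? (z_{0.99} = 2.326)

te_A = (5 + 4·6 + 7)/6 = 36/6 = 6; σ²_A = ((7−5)/6)² = 0.111
te_B = (1 + 4·7 + 19)/6 = 48/6 = 8; σ²_B = ((19−1)/6)² = 9.000
te_C = (10 + 4·11 + 12)/6 = 66/6 = 11; σ²_C = ((12−10)/6)² = 0.111
te_D = (3 + 4·6 + 9)/6 = 36/6 = 6; σ²_D = ((9−3)/6)² = 1.000
te_E = (2 + 4·4 + 6)/6 = 24/6 = 4; σ²_E = ((6−2)/6)² = 0.444
te_F = (1 + 4·3 + 17)/6 = 30/6 = 5; σ²_F = ((17−1)/6)² = 7.111

Forward pass:
ES_A = 0; EF_A = 6
ES_B = 0; EF_B = 8
ES_C = max(EF_A=6, EF_B=8) = 8; EF_C = 8+11 = 19
ES_D = 8; EF_D = 8+6 = 14
ES_E = 8; EF_E = 8+4 = 12
ES_F = max(EF_A=6, EF_C=19, EF_D=14, EF_E=12) = 19; EF_F = 19+5 = 24
Expected project duration μ = 24 days. Critical path: B → C → F.

Variance along critical path = 9.000 + 0.111 + 7.111 = 16.222; σ = 4.028 days.
D = μ + z·σ = 24 + 2.326·4.028 = 33.4 days

33.4 days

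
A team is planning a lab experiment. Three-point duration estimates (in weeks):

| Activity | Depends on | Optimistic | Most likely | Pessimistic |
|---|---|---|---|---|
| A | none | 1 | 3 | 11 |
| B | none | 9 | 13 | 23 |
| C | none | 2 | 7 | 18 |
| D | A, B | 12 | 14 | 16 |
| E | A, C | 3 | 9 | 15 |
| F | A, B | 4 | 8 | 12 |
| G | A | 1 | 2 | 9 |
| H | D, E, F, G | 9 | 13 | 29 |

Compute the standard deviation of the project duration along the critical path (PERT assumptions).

4.12 weeks

te_A = (1 + 4·3 + 11)/6 = 24/6 = 4; σ²_A = ((11−1)/6)² = 2.778
te_B = (9 + 4·13 + 23)/6 = 84/6 = 14; σ²_B = ((23−9)/6)² = 5.444
te_C = (2 + 4·7 + 18)/6 = 48/6 = 8; σ²_C = ((18−2)/6)² = 7.111
te_D = (12 + 4·14 + 16)/6 = 84/6 = 14; σ²_D = ((16−12)/6)² = 0.444
te_E = (3 + 4·9 + 15)/6 = 54/6 = 9; σ²_E = ((15−3)/6)² = 4.000
te_F = (4 + 4·8 + 12)/6 = 48/6 = 8; σ²_F = ((12−4)/6)² = 1.778
te_G = (1 + 4·2 + 9)/6 = 18/6 = 3; σ²_G = ((9−1)/6)² = 1.778
te_H = (9 + 4·13 + 29)/6 = 90/6 = 15; σ²_H = ((29−9)/6)² = 11.111

Forward pass:
ES_A = 0; EF_A = 4
ES_B = 0; EF_B = 14
ES_C = 0; EF_C = 8
ES_D = max(EF_A=4, EF_B=14) = 14; EF_D = 14+14 = 28
ES_E = max(EF_A=4, EF_C=8) = 8; EF_E = 8+9 = 17
ES_F = max(EF_A=4, EF_B=14) = 14; EF_F = 14+8 = 22
ES_G = 4; EF_G = 4+3 = 7
ES_H = max(EF_D=28, EF_E=17, EF_F=22, EF_G=7) = 28; EF_H = 28+15 = 43
Expected project duration μ = 43 weeks. Critical path: B → D → H.

Variance along critical path = 5.444 + 0.444 + 11.111 = 17.000
σ = √17.000 = 4.123 weeks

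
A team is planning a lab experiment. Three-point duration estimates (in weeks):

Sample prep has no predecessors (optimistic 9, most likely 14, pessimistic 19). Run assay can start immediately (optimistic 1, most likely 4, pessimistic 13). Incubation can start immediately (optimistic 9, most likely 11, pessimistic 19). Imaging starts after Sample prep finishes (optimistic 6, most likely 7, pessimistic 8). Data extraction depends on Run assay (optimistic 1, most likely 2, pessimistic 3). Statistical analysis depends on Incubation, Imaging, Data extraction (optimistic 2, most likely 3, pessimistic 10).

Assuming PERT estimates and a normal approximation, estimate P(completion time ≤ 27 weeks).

te_Sample prep = (9 + 4·14 + 19)/6 = 84/6 = 14; σ²_Sample prep = ((19−9)/6)² = 2.778
te_Run assay = (1 + 4·4 + 13)/6 = 30/6 = 5; σ²_Run assay = ((13−1)/6)² = 4.000
te_Incubation = (9 + 4·11 + 19)/6 = 72/6 = 12; σ²_Incubation = ((19−9)/6)² = 2.778
te_Imaging = (6 + 4·7 + 8)/6 = 42/6 = 7; σ²_Imaging = ((8−6)/6)² = 0.111
te_Data extraction = (1 + 4·2 + 3)/6 = 12/6 = 2; σ²_Data extraction = ((3−1)/6)² = 0.111
te_Statistical analysis = (2 + 4·3 + 10)/6 = 24/6 = 4; σ²_Statistical analysis = ((10−2)/6)² = 1.778

Forward pass:
ES_Sample prep = 0; EF_Sample prep = 14
ES_Run assay = 0; EF_Run assay = 5
ES_Incubation = 0; EF_Incubation = 12
ES_Imaging = 14; EF_Imaging = 14+7 = 21
ES_Data extraction = 5; EF_Data extraction = 5+2 = 7
ES_Statistical analysis = max(EF_Incubation=12, EF_Imaging=21, EF_Data extraction=7) = 21; EF_Statistical analysis = 21+4 = 25
Expected project duration μ = 25 weeks. Critical path: Sample prep → Imaging → Statistical analysis.

Variance along critical path = 2.778 + 0.111 + 1.778 = 4.667; σ = √4.667 = 2.160 weeks.
Z = (27 − 25) / 2.160 = 0.926
P(T ≤ 27) = Φ(0.926) ≈ 0.823

0.823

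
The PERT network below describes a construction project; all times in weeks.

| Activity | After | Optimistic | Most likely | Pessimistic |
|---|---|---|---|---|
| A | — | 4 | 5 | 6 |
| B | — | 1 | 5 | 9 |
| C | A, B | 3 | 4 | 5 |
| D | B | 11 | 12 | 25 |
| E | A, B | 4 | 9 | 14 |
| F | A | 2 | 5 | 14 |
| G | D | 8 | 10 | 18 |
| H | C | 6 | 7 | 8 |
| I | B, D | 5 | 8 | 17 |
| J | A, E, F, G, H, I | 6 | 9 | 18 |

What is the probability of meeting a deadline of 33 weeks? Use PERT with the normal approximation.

0.031

te_A = (4 + 4·5 + 6)/6 = 30/6 = 5; σ²_A = ((6−4)/6)² = 0.111
te_B = (1 + 4·5 + 9)/6 = 30/6 = 5; σ²_B = ((9−1)/6)² = 1.778
te_C = (3 + 4·4 + 5)/6 = 24/6 = 4; σ²_C = ((5−3)/6)² = 0.111
te_D = (11 + 4·12 + 25)/6 = 84/6 = 14; σ²_D = ((25−11)/6)² = 5.444
te_E = (4 + 4·9 + 14)/6 = 54/6 = 9; σ²_E = ((14−4)/6)² = 2.778
te_F = (2 + 4·5 + 14)/6 = 36/6 = 6; σ²_F = ((14−2)/6)² = 4.000
te_G = (8 + 4·10 + 18)/6 = 66/6 = 11; σ²_G = ((18−8)/6)² = 2.778
te_H = (6 + 4·7 + 8)/6 = 42/6 = 7; σ²_H = ((8−6)/6)² = 0.111
te_I = (5 + 4·8 + 17)/6 = 54/6 = 9; σ²_I = ((17−5)/6)² = 4.000
te_J = (6 + 4·9 + 18)/6 = 60/6 = 10; σ²_J = ((18−6)/6)² = 4.000

Forward pass:
ES_A = 0; EF_A = 5
ES_B = 0; EF_B = 5
ES_C = max(EF_A=5, EF_B=5) = 5; EF_C = 5+4 = 9
ES_D = 5; EF_D = 5+14 = 19
ES_E = max(EF_A=5, EF_B=5) = 5; EF_E = 5+9 = 14
ES_F = 5; EF_F = 5+6 = 11
ES_G = 19; EF_G = 19+11 = 30
ES_H = 9; EF_H = 9+7 = 16
ES_I = max(EF_B=5, EF_D=19) = 19; EF_I = 19+9 = 28
ES_J = max(EF_A=5, EF_E=14, EF_F=11, EF_G=30, EF_H=16, EF_I=28) = 30; EF_J = 30+10 = 40
Expected project duration μ = 40 weeks. Critical path: B → D → G → J.

Variance along critical path = 1.778 + 5.444 + 2.778 + 4.000 = 14.000; σ = √14.000 = 3.742 weeks.
Z = (33 − 40) / 3.742 = -1.871
P(T ≤ 33) = Φ(-1.871) ≈ 0.031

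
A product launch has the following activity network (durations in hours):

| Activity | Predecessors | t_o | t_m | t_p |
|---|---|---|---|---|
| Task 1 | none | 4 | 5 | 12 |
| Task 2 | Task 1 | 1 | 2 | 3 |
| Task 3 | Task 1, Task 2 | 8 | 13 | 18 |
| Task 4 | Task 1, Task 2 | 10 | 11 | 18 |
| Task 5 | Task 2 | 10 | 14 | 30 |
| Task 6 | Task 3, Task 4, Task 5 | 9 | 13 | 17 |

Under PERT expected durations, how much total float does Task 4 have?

te_Task 1 = (4 + 4·5 + 12)/6 = 36/6 = 6
te_Task 2 = (1 + 4·2 + 3)/6 = 12/6 = 2
te_Task 3 = (8 + 4·13 + 18)/6 = 78/6 = 13
te_Task 4 = (10 + 4·11 + 18)/6 = 72/6 = 12
te_Task 5 = (10 + 4·14 + 30)/6 = 96/6 = 16
te_Task 6 = (9 + 4·13 + 17)/6 = 78/6 = 13

Forward pass:
ES_Task 1 = 0; EF_Task 1 = 6
ES_Task 2 = 6; EF_Task 2 = 6+2 = 8
ES_Task 3 = max(EF_Task 1=6, EF_Task 2=8) = 8; EF_Task 3 = 8+13 = 21
ES_Task 4 = max(EF_Task 1=6, EF_Task 2=8) = 8; EF_Task 4 = 8+12 = 20
ES_Task 5 = 8; EF_Task 5 = 8+16 = 24
ES_Task 6 = max(EF_Task 3=21, EF_Task 4=20, EF_Task 5=24) = 24; EF_Task 6 = 24+13 = 37
Expected project duration μ = 37 hours. Critical path: Task 1 → Task 2 → Task 5 → Task 6.

Backward pass:
LF_Task 6 = 37; LS_Task 6 = 37−13 = 24
LF_Task 5 = LS_Task 6 = 24; LS_Task 5 = 24−16 = 8
LF_Task 4 = LS_Task 6 = 24; LS_Task 4 = 24−12 = 12
LF_Task 3 = LS_Task 6 = 24; LS_Task 3 = 24−13 = 11
LF_Task 2 = min(LS_Task 3=11, LS_Task 4=12, LS_Task 5=8) = 8; LS_Task 2 = 8−2 = 6
LF_Task 1 = min(LS_Task 2=6, LS_Task 3=11, LS_Task 4=12) = 6; LS_Task 1 = 6−6 = 0
Slack_Task 4 = LS_Task 4 − ES_Task 4 = 12 − 8 = 4

4 hours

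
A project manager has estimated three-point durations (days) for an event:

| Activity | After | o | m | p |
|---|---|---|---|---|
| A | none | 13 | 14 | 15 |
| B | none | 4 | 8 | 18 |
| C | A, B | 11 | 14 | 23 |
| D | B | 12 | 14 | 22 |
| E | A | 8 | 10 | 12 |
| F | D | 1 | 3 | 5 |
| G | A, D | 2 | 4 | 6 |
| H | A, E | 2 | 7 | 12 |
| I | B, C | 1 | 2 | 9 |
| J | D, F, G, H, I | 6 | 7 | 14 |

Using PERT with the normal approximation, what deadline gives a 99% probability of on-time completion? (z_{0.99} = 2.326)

46.4 days

te_A = (13 + 4·14 + 15)/6 = 84/6 = 14; σ²_A = ((15−13)/6)² = 0.111
te_B = (4 + 4·8 + 18)/6 = 54/6 = 9; σ²_B = ((18−4)/6)² = 5.444
te_C = (11 + 4·14 + 23)/6 = 90/6 = 15; σ²_C = ((23−11)/6)² = 4.000
te_D = (12 + 4·14 + 22)/6 = 90/6 = 15; σ²_D = ((22−12)/6)² = 2.778
te_E = (8 + 4·10 + 12)/6 = 60/6 = 10; σ²_E = ((12−8)/6)² = 0.444
te_F = (1 + 4·3 + 5)/6 = 18/6 = 3; σ²_F = ((5−1)/6)² = 0.444
te_G = (2 + 4·4 + 6)/6 = 24/6 = 4; σ²_G = ((6−2)/6)² = 0.444
te_H = (2 + 4·7 + 12)/6 = 42/6 = 7; σ²_H = ((12−2)/6)² = 2.778
te_I = (1 + 4·2 + 9)/6 = 18/6 = 3; σ²_I = ((9−1)/6)² = 1.778
te_J = (6 + 4·7 + 14)/6 = 48/6 = 8; σ²_J = ((14−6)/6)² = 1.778

Forward pass:
ES_A = 0; EF_A = 14
ES_B = 0; EF_B = 9
ES_C = max(EF_A=14, EF_B=9) = 14; EF_C = 14+15 = 29
ES_D = 9; EF_D = 9+15 = 24
ES_E = 14; EF_E = 14+10 = 24
ES_F = 24; EF_F = 24+3 = 27
ES_G = max(EF_A=14, EF_D=24) = 24; EF_G = 24+4 = 28
ES_H = max(EF_A=14, EF_E=24) = 24; EF_H = 24+7 = 31
ES_I = max(EF_B=9, EF_C=29) = 29; EF_I = 29+3 = 32
ES_J = max(EF_D=24, EF_F=27, EF_G=28, EF_H=31, EF_I=32) = 32; EF_J = 32+8 = 40
Expected project duration μ = 40 days. Critical path: A → C → I → J.

Variance along critical path = 0.111 + 4.000 + 1.778 + 1.778 = 7.667; σ = 2.769 days.
D = μ + z·σ = 40 + 2.326·2.769 = 46.4 days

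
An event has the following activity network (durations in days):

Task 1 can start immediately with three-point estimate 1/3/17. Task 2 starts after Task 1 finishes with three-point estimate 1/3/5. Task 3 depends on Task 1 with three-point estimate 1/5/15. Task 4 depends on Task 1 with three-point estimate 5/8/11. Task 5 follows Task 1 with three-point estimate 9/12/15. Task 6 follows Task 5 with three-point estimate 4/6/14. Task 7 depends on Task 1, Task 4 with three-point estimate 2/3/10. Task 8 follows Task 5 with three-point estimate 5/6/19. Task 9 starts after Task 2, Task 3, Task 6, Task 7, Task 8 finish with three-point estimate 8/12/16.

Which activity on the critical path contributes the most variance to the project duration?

te_Task 1 = (1 + 4·3 + 17)/6 = 30/6 = 5; σ²_Task 1 = ((17−1)/6)² = 7.111
te_Task 2 = (1 + 4·3 + 5)/6 = 18/6 = 3; σ²_Task 2 = ((5−1)/6)² = 0.444
te_Task 3 = (1 + 4·5 + 15)/6 = 36/6 = 6; σ²_Task 3 = ((15−1)/6)² = 5.444
te_Task 4 = (5 + 4·8 + 11)/6 = 48/6 = 8; σ²_Task 4 = ((11−5)/6)² = 1.000
te_Task 5 = (9 + 4·12 + 15)/6 = 72/6 = 12; σ²_Task 5 = ((15−9)/6)² = 1.000
te_Task 6 = (4 + 4·6 + 14)/6 = 42/6 = 7; σ²_Task 6 = ((14−4)/6)² = 2.778
te_Task 7 = (2 + 4·3 + 10)/6 = 24/6 = 4; σ²_Task 7 = ((10−2)/6)² = 1.778
te_Task 8 = (5 + 4·6 + 19)/6 = 48/6 = 8; σ²_Task 8 = ((19−5)/6)² = 5.444
te_Task 9 = (8 + 4·12 + 16)/6 = 72/6 = 12; σ²_Task 9 = ((16−8)/6)² = 1.778

Forward pass:
ES_Task 1 = 0; EF_Task 1 = 5
ES_Task 2 = 5; EF_Task 2 = 5+3 = 8
ES_Task 3 = 5; EF_Task 3 = 5+6 = 11
ES_Task 4 = 5; EF_Task 4 = 5+8 = 13
ES_Task 5 = 5; EF_Task 5 = 5+12 = 17
ES_Task 6 = 17; EF_Task 6 = 17+7 = 24
ES_Task 7 = max(EF_Task 1=5, EF_Task 4=13) = 13; EF_Task 7 = 13+4 = 17
ES_Task 8 = 17; EF_Task 8 = 17+8 = 25
ES_Task 9 = max(EF_Task 2=8, EF_Task 3=11, EF_Task 6=24, EF_Task 7=17, EF_Task 8=25) = 25; EF_Task 9 = 25+12 = 37
Expected project duration μ = 37 days. Critical path: Task 1 → Task 5 → Task 8 → Task 9.

Variances on critical path: σ²_Task 1=7.111, σ²_Task 5=1.000, σ²_Task 8=5.444, σ²_Task 9=1.778.
Largest is σ²_Task 1 = 7.111.

Task 1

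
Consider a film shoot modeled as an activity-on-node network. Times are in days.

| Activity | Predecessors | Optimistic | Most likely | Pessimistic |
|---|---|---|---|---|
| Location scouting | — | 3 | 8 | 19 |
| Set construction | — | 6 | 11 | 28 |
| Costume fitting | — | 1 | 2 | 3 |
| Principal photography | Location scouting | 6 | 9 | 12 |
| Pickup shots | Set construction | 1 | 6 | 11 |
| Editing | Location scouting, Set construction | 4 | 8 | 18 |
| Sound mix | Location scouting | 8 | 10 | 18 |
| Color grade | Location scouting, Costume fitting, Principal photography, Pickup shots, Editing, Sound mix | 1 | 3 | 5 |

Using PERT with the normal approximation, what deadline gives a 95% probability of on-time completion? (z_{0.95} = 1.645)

32.2 days

te_Location scouting = (3 + 4·8 + 19)/6 = 54/6 = 9; σ²_Location scouting = ((19−3)/6)² = 7.111
te_Set construction = (6 + 4·11 + 28)/6 = 78/6 = 13; σ²_Set construction = ((28−6)/6)² = 13.444
te_Costume fitting = (1 + 4·2 + 3)/6 = 12/6 = 2; σ²_Costume fitting = ((3−1)/6)² = 0.111
te_Principal photography = (6 + 4·9 + 12)/6 = 54/6 = 9; σ²_Principal photography = ((12−6)/6)² = 1.000
te_Pickup shots = (1 + 4·6 + 11)/6 = 36/6 = 6; σ²_Pickup shots = ((11−1)/6)² = 2.778
te_Editing = (4 + 4·8 + 18)/6 = 54/6 = 9; σ²_Editing = ((18−4)/6)² = 5.444
te_Sound mix = (8 + 4·10 + 18)/6 = 66/6 = 11; σ²_Sound mix = ((18−8)/6)² = 2.778
te_Color grade = (1 + 4·3 + 5)/6 = 18/6 = 3; σ²_Color grade = ((5−1)/6)² = 0.444

Forward pass:
ES_Location scouting = 0; EF_Location scouting = 9
ES_Set construction = 0; EF_Set construction = 13
ES_Costume fitting = 0; EF_Costume fitting = 2
ES_Principal photography = 9; EF_Principal photography = 9+9 = 18
ES_Pickup shots = 13; EF_Pickup shots = 13+6 = 19
ES_Editing = max(EF_Location scouting=9, EF_Set construction=13) = 13; EF_Editing = 13+9 = 22
ES_Sound mix = 9; EF_Sound mix = 9+11 = 20
ES_Color grade = max(EF_Location scouting=9, EF_Costume fitting=2, EF_Principal photography=18, EF_Pickup shots=19, EF_Editing=22, EF_Sound mix=20) = 22; EF_Color grade = 22+3 = 25
Expected project duration μ = 25 days. Critical path: Set construction → Editing → Color grade.

Variance along critical path = 13.444 + 5.444 + 0.444 = 19.333; σ = 4.397 days.
D = μ + z·σ = 25 + 1.645·4.397 = 32.2 days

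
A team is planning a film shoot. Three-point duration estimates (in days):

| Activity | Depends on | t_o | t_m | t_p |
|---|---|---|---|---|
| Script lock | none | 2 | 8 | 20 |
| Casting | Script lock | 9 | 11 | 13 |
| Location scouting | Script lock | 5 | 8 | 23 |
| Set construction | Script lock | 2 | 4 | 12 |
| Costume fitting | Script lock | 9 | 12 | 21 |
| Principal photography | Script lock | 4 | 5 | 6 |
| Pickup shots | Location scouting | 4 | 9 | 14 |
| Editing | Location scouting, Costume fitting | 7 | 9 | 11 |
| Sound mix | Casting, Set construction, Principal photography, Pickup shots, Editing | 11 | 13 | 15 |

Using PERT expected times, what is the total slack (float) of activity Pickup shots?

te_Script lock = (2 + 4·8 + 20)/6 = 54/6 = 9
te_Casting = (9 + 4·11 + 13)/6 = 66/6 = 11
te_Location scouting = (5 + 4·8 + 23)/6 = 60/6 = 10
te_Set construction = (2 + 4·4 + 12)/6 = 30/6 = 5
te_Costume fitting = (9 + 4·12 + 21)/6 = 78/6 = 13
te_Principal photography = (4 + 4·5 + 6)/6 = 30/6 = 5
te_Pickup shots = (4 + 4·9 + 14)/6 = 54/6 = 9
te_Editing = (7 + 4·9 + 11)/6 = 54/6 = 9
te_Sound mix = (11 + 4·13 + 15)/6 = 78/6 = 13

Forward pass:
ES_Script lock = 0; EF_Script lock = 9
ES_Casting = 9; EF_Casting = 9+11 = 20
ES_Location scouting = 9; EF_Location scouting = 9+10 = 19
ES_Set construction = 9; EF_Set construction = 9+5 = 14
ES_Costume fitting = 9; EF_Costume fitting = 9+13 = 22
ES_Principal photography = 9; EF_Principal photography = 9+5 = 14
ES_Pickup shots = 19; EF_Pickup shots = 19+9 = 28
ES_Editing = max(EF_Location scouting=19, EF_Costume fitting=22) = 22; EF_Editing = 22+9 = 31
ES_Sound mix = max(EF_Casting=20, EF_Set construction=14, EF_Principal photography=14, EF_Pickup shots=28, EF_Editing=31) = 31; EF_Sound mix = 31+13 = 44
Expected project duration μ = 44 days. Critical path: Script lock → Costume fitting → Editing → Sound mix.

Backward pass:
LF_Sound mix = 44; LS_Sound mix = 44−13 = 31
LF_Editing = LS_Sound mix = 31; LS_Editing = 31−9 = 22
LF_Pickup shots = LS_Sound mix = 31; LS_Pickup shots = 31−9 = 22
LF_Principal photography = LS_Sound mix = 31; LS_Principal photography = 31−5 = 26
LF_Costume fitting = LS_Editing = 22; LS_Costume fitting = 22−13 = 9
LF_Set construction = LS_Sound mix = 31; LS_Set construction = 31−5 = 26
LF_Location scouting = min(LS_Pickup shots=22, LS_Editing=22) = 22; LS_Location scouting = 22−10 = 12
LF_Casting = LS_Sound mix = 31; LS_Casting = 31−11 = 20
LF_Script lock = min(LS_Casting=20, LS_Location scouting=12, LS_Set construction=26, LS_Costume fitting=9, LS_Principal photography=26) = 9; LS_Script lock = 9−9 = 0
Slack_Pickup shots = LS_Pickup shots − ES_Pickup shots = 22 − 19 = 3

3 days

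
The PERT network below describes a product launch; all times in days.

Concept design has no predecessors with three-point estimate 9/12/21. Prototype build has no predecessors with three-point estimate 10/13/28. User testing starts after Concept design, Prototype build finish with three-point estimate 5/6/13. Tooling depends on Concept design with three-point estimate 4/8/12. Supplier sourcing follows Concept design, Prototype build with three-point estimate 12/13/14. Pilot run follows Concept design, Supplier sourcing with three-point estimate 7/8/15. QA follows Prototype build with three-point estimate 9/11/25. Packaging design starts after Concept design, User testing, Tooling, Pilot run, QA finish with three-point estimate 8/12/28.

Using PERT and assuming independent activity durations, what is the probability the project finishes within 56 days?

0.857

te_Concept design = (9 + 4·12 + 21)/6 = 78/6 = 13; σ²_Concept design = ((21−9)/6)² = 4.000
te_Prototype build = (10 + 4·13 + 28)/6 = 90/6 = 15; σ²_Prototype build = ((28−10)/6)² = 9.000
te_User testing = (5 + 4·6 + 13)/6 = 42/6 = 7; σ²_User testing = ((13−5)/6)² = 1.778
te_Tooling = (4 + 4·8 + 12)/6 = 48/6 = 8; σ²_Tooling = ((12−4)/6)² = 1.778
te_Supplier sourcing = (12 + 4·13 + 14)/6 = 78/6 = 13; σ²_Supplier sourcing = ((14−12)/6)² = 0.111
te_Pilot run = (7 + 4·8 + 15)/6 = 54/6 = 9; σ²_Pilot run = ((15−7)/6)² = 1.778
te_QA = (9 + 4·11 + 25)/6 = 78/6 = 13; σ²_QA = ((25−9)/6)² = 7.111
te_Packaging design = (8 + 4·12 + 28)/6 = 84/6 = 14; σ²_Packaging design = ((28−8)/6)² = 11.111

Forward pass:
ES_Concept design = 0; EF_Concept design = 13
ES_Prototype build = 0; EF_Prototype build = 15
ES_User testing = max(EF_Concept design=13, EF_Prototype build=15) = 15; EF_User testing = 15+7 = 22
ES_Tooling = 13; EF_Tooling = 13+8 = 21
ES_Supplier sourcing = max(EF_Concept design=13, EF_Prototype build=15) = 15; EF_Supplier sourcing = 15+13 = 28
ES_Pilot run = max(EF_Concept design=13, EF_Supplier sourcing=28) = 28; EF_Pilot run = 28+9 = 37
ES_QA = 15; EF_QA = 15+13 = 28
ES_Packaging design = max(EF_Concept design=13, EF_User testing=22, EF_Tooling=21, EF_Pilot run=37, EF_QA=28) = 37; EF_Packaging design = 37+14 = 51
Expected project duration μ = 51 days. Critical path: Prototype build → Supplier sourcing → Pilot run → Packaging design.

Variance along critical path = 9.000 + 0.111 + 1.778 + 11.111 = 22.000; σ = √22.000 = 4.690 days.
Z = (56 − 51) / 4.690 = 1.066
P(T ≤ 56) = Φ(1.066) ≈ 0.857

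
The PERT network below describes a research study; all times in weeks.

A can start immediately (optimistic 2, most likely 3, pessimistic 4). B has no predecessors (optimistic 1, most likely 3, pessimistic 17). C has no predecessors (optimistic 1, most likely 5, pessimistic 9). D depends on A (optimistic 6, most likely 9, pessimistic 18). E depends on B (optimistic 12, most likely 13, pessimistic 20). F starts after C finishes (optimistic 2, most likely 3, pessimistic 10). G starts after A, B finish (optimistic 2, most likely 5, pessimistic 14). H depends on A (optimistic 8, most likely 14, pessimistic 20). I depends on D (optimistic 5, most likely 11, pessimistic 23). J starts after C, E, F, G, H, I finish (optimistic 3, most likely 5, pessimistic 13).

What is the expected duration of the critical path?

31 weeks

te_A = (2 + 4·3 + 4)/6 = 18/6 = 3
te_B = (1 + 4·3 + 17)/6 = 30/6 = 5
te_C = (1 + 4·5 + 9)/6 = 30/6 = 5
te_D = (6 + 4·9 + 18)/6 = 60/6 = 10
te_E = (12 + 4·13 + 20)/6 = 84/6 = 14
te_F = (2 + 4·3 + 10)/6 = 24/6 = 4
te_G = (2 + 4·5 + 14)/6 = 36/6 = 6
te_H = (8 + 4·14 + 20)/6 = 84/6 = 14
te_I = (5 + 4·11 + 23)/6 = 72/6 = 12
te_J = (3 + 4·5 + 13)/6 = 36/6 = 6

Forward pass:
ES_A = 0; EF_A = 3
ES_B = 0; EF_B = 5
ES_C = 0; EF_C = 5
ES_D = 3; EF_D = 3+10 = 13
ES_E = 5; EF_E = 5+14 = 19
ES_F = 5; EF_F = 5+4 = 9
ES_G = max(EF_A=3, EF_B=5) = 5; EF_G = 5+6 = 11
ES_H = 3; EF_H = 3+14 = 17
ES_I = 13; EF_I = 13+12 = 25
ES_J = max(EF_C=5, EF_E=19, EF_F=9, EF_G=11, EF_H=17, EF_I=25) = 25; EF_J = 25+6 = 31
Expected project duration μ = 31 weeks. Critical path: A → D → I → J.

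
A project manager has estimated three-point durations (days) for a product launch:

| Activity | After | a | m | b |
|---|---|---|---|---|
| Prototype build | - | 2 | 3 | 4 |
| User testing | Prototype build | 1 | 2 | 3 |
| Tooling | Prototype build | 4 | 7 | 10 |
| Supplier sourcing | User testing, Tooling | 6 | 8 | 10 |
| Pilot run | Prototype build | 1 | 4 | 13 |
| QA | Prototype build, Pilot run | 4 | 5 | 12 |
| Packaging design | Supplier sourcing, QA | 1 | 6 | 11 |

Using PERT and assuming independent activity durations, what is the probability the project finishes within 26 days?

0.832

te_Prototype build = (2 + 4·3 + 4)/6 = 18/6 = 3; σ²_Prototype build = ((4−2)/6)² = 0.111
te_User testing = (1 + 4·2 + 3)/6 = 12/6 = 2; σ²_User testing = ((3−1)/6)² = 0.111
te_Tooling = (4 + 4·7 + 10)/6 = 42/6 = 7; σ²_Tooling = ((10−4)/6)² = 1.000
te_Supplier sourcing = (6 + 4·8 + 10)/6 = 48/6 = 8; σ²_Supplier sourcing = ((10−6)/6)² = 0.444
te_Pilot run = (1 + 4·4 + 13)/6 = 30/6 = 5; σ²_Pilot run = ((13−1)/6)² = 4.000
te_QA = (4 + 4·5 + 12)/6 = 36/6 = 6; σ²_QA = ((12−4)/6)² = 1.778
te_Packaging design = (1 + 4·6 + 11)/6 = 36/6 = 6; σ²_Packaging design = ((11−1)/6)² = 2.778

Forward pass:
ES_Prototype build = 0; EF_Prototype build = 3
ES_User testing = 3; EF_User testing = 3+2 = 5
ES_Tooling = 3; EF_Tooling = 3+7 = 10
ES_Supplier sourcing = max(EF_User testing=5, EF_Tooling=10) = 10; EF_Supplier sourcing = 10+8 = 18
ES_Pilot run = 3; EF_Pilot run = 3+5 = 8
ES_QA = max(EF_Prototype build=3, EF_Pilot run=8) = 8; EF_QA = 8+6 = 14
ES_Packaging design = max(EF_Supplier sourcing=18, EF_QA=14) = 18; EF_Packaging design = 18+6 = 24
Expected project duration μ = 24 days. Critical path: Prototype build → Tooling → Supplier sourcing → Packaging design.

Variance along critical path = 0.111 + 1.000 + 0.444 + 2.778 = 4.333; σ = √4.333 = 2.082 days.
Z = (26 − 24) / 2.082 = 0.961
P(T ≤ 26) = Φ(0.961) ≈ 0.832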